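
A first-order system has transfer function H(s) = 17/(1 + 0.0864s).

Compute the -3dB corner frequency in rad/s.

Corner frequency = 1/τ = 1/0.0864 = 11.574 rad/s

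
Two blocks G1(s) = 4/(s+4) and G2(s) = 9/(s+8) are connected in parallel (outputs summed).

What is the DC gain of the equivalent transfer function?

Parallel: G_eq = G1 + G2. DC gain = G1(0) + G2(0) = 4/4 + 9/8 = 1 + 1.125 = 2.125.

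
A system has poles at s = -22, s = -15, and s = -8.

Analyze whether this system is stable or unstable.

All poles are in the left half-plane. System is stable.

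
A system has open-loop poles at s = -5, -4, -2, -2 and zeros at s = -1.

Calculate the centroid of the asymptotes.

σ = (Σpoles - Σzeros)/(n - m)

σ = (Σpoles - Σzeros)/(n - m) = (-13 - (-1))/(4 - 1) = -12/3 = -4.0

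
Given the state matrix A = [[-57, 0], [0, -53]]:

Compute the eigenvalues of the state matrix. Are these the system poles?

For diagonal matrix, eigenvalues are diagonal entries: λ₁ = -57, λ₂ = -53. Eigenvalues of A = system poles.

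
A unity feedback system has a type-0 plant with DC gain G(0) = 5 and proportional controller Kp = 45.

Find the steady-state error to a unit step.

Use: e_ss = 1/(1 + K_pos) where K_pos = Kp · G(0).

K_pos = Kp · G(0) = 45 × 5 = 225. e_ss = 1/(1 + 225) = 0.0044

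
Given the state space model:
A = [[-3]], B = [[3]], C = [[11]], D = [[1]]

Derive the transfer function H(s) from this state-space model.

(sI - A)⁻¹ = 1/(s + 3). H(s) = 11×3/(s + 3) + 1 = (s + 36)/(s + 3).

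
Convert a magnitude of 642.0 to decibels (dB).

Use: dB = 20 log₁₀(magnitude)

dB = 20 log₁₀(642.0) = 56.2 dB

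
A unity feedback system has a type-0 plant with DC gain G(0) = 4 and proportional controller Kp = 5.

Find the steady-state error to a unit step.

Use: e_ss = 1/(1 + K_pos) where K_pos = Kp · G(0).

K_pos = Kp · G(0) = 5 × 4 = 20. e_ss = 1/(1 + 20) = 0.0476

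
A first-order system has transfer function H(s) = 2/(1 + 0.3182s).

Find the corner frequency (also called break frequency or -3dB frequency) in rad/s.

Corner frequency = 1/τ = 1/0.3182 = 3.143 rad/s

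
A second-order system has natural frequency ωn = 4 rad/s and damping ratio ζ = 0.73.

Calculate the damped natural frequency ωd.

ωd = ωn√(1 - ζ²) = 4√(1 - 0.73²) = 2.73 rad/s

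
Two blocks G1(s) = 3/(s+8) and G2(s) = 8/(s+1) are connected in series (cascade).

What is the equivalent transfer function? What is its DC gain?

Series: multiply transfer functions. G_eq = 3/(s+8) × 8/(s+1) = 24/((s+8)(s+1)). DC gain = 24/(8×1) = 3.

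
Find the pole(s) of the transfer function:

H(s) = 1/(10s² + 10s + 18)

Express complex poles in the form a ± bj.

Discriminant = 10² - 4×10×18 = 100 - 720 = -620 < 0, so the poles are a complex conjugate pair s = (-10 ± j√620)/(2×10). Real part = -10/(2×10) = -10/20 = -0.5; imaginary part = ±√620/(2×10) ≈ 1.2450. Poles: s = -0.5 ± 1.2450j.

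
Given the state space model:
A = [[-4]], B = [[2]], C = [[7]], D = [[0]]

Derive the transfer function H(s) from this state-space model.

(sI - A)⁻¹ = 1/(s + 4). H(s) = 7 × 2/(s + 4) + 0 = 14/(s + 4).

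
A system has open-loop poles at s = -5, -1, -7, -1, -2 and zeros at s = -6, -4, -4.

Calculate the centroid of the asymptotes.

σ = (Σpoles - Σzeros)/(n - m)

σ = (Σpoles - Σzeros)/(n - m) = (-16 - (-14))/(5 - 3) = -2/2 = -1.0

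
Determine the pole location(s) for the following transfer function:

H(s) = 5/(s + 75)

Pole is where denominator = 0: s + 75 = 0, so s = -75.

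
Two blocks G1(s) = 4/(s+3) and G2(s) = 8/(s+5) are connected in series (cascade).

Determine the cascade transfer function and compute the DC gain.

Series: multiply transfer functions. G_eq = 4/(s+3) × 8/(s+5) = 32/((s+3)(s+5)). DC gain = 32/(3×5) = 2.1333.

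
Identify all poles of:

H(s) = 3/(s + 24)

Pole is where denominator = 0: s + 24 = 0, so s = -24.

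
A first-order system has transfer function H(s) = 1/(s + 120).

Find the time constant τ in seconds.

For H(s) = 1/(s + 1/τ), the pole is at -1/τ = -120, so τ = 1/120 = 0.0083 s.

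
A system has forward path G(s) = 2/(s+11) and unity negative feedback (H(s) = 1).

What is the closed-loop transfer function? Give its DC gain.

T(s) = G/(1+GH) = [2/(s+11)] / [1 + 2/(s+11)] = 2/(s+11+2) = 2/(s+13). DC gain = 2/13 = 0.1538.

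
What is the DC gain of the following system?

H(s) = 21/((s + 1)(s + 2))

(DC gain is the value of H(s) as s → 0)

DC gain = H(0) = 21/(1 × 2) = 21/2 = 10.5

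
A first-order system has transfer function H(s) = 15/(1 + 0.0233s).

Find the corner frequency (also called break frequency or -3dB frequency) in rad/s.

Corner frequency = 1/τ = 1/0.0233 = 42.918 rad/s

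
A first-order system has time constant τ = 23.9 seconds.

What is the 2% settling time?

For first-order system, 2% settling time ≈ 4τ = 4 × 23.9 = 95.6 s.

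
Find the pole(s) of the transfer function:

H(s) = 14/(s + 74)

Pole is where denominator = 0: s + 74 = 0, so s = -74.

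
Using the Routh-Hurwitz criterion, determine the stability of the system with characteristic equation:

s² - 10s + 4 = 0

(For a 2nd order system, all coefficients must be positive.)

Coefficients: 1, -10, 4. b=-10 not positive, so system is unstable.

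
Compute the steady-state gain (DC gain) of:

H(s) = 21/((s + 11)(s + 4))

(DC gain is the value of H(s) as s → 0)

DC gain = H(0) = 21/(11 × 4) = 21/44 = 0.4773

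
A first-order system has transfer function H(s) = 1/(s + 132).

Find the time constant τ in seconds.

For H(s) = 1/(s + 1/τ), the pole is at -1/τ = -132, so τ = 1/132 = 0.0076 s.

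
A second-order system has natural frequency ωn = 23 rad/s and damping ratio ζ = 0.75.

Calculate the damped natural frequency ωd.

ωd = ωn√(1 - ζ²) = 23√(1 - 0.75²) = 15.21 rad/s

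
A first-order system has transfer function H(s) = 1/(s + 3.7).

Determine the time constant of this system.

For H(s) = 1/(s + 1/τ), the pole is at -1/τ = -3.7, so τ = 1/3.7 = 0.2703 s.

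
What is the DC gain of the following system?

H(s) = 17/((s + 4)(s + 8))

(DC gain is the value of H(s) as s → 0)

DC gain = H(0) = 17/(4 × 8) = 17/32 = 0.53125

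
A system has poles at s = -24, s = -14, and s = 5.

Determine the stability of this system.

Pole(s) at s = 5 are not in the left half-plane. System is unstable.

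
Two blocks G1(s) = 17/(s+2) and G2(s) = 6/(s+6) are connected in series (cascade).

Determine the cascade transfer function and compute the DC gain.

Series: multiply transfer functions. G_eq = 17/(s+2) × 6/(s+6) = 102/((s+2)(s+6)). DC gain = 102/(2×6) = 8.5.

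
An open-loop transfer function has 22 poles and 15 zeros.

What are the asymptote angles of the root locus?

n - m = 22 - 15 = 7. Angles: θk = (2k + 1)·180°/7 = 25.71°, 77.14°, 128.57°, 180°, 231.43°, 282.86°, 334.29°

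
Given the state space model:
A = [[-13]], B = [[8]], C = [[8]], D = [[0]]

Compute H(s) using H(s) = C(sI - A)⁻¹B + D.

(sI - A)⁻¹ = 1/(s + 13). H(s) = 8 × 8/(s + 13) + 0 = 64/(s + 13).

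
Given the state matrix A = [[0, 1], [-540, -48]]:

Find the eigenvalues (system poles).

det(A - λI) = λ² - (-48)λ + 540 = (λ - (-18))(λ - (-30)). Eigenvalues: -18, -30.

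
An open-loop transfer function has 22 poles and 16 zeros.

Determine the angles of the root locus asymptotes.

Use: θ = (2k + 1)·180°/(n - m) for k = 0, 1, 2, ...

n - m = 22 - 16 = 6. Angles: θk = (2k + 1)·180°/6 = 30°, 90°, 150°, 210°, 270°, 330°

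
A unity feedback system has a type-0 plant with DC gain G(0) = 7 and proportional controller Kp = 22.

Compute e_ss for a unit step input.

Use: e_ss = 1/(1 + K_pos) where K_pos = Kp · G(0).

K_pos = Kp · G(0) = 22 × 7 = 154. e_ss = 1/(1 + 154) = 0.0065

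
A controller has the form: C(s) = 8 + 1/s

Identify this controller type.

This is a Proportional-Integral (PI) controller.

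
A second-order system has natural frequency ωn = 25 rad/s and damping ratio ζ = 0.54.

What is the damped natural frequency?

ωd = ωn√(1 - ζ²) = 25√(1 - 0.54²) = 21.04 rad/s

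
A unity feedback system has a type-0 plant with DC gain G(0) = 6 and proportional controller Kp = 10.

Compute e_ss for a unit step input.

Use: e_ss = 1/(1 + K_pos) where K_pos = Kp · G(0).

K_pos = Kp · G(0) = 10 × 6 = 60. e_ss = 1/(1 + 60) = 0.0164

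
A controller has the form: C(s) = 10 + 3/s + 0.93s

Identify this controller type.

This is a Proportional-Integral-Derivative (PID) controller.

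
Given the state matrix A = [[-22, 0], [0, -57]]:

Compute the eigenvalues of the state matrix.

For diagonal matrix, eigenvalues are diagonal entries: λ₁ = -22, λ₂ = -57.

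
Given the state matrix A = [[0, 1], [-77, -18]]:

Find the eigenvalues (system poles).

det(A - λI) = λ² - (-18)λ + 77 = (λ - (-11))(λ - (-7)). Eigenvalues: -11, -7.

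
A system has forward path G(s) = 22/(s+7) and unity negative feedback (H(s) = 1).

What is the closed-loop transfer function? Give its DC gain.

T(s) = G/(1+GH) = [22/(s+7)] / [1 + 22/(s+7)] = 22/(s+7+22) = 22/(s+29). DC gain = 22/29 = 0.7586.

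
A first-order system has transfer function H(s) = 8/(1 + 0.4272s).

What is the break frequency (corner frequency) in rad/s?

Corner frequency = 1/τ = 1/0.4272 = 2.341 rad/s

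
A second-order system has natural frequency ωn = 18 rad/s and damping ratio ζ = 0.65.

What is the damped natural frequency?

ωd = ωn√(1 - ζ²) = 18√(1 - 0.65²) = 13.68 rad/s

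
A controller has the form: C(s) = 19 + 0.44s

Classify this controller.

This is a Proportional-Derivative (PD) controller.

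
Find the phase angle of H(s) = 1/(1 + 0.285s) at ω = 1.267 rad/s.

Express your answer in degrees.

Phase = -arctan(ωτ) = -arctan(1.267 × 0.285) = -19.9°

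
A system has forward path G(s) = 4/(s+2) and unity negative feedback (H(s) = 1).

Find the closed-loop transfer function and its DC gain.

T(s) = G/(1+GH) = [4/(s+2)] / [1 + 4/(s+2)] = 4/(s+2+4) = 4/(s+6). DC gain = 4/6 = 0.6667.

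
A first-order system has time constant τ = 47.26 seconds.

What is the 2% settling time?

For first-order system, 2% settling time ≈ 4τ = 4 × 47.26 = 189.04 s.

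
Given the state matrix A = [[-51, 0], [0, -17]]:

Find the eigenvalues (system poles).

For diagonal matrix, eigenvalues are diagonal entries: λ₁ = -51, λ₂ = -17.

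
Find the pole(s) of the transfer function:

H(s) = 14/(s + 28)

Pole is where denominator = 0: s + 28 = 0, so s = -28.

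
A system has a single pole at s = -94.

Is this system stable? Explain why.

Pole at s = -94 is in the left half-plane. Stable.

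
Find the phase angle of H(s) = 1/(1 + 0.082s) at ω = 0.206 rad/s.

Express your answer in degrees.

Phase = -arctan(ωτ) = -arctan(0.206 × 0.082) = -1.0°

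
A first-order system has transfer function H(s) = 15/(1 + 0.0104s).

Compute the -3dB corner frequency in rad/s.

Corner frequency = 1/τ = 1/0.0104 = 96.154 rad/s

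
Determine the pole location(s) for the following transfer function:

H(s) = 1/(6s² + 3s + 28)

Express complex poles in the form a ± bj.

Discriminant = 3² - 4×6×28 = 9 - 672 = -663 < 0, so the poles are a complex conjugate pair s = (-3 ± j√663)/(2×6). Real part = -3/(2×6) = -3/12 = -0.25; imaginary part = ±√663/(2×6) ≈ 2.1457. Poles: s = -0.25 ± 2.1457j.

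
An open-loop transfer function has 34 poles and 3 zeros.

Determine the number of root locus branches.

Root locus has n branches where n = number of poles = 34.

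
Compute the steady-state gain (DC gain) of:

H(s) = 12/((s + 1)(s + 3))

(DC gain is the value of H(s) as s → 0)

DC gain = H(0) = 12/(1 × 3) = 12/3 = 4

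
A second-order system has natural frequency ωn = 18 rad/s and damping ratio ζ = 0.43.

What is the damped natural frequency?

ωd = ωn√(1 - ζ²) = 18√(1 - 0.43²) = 16.25 rad/s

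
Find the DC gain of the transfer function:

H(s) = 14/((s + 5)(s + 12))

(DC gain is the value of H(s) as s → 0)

DC gain = H(0) = 14/(5 × 12) = 14/60 = 0.2333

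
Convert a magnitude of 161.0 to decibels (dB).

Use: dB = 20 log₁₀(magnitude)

dB = 20 log₁₀(161.0) = 44.1 dB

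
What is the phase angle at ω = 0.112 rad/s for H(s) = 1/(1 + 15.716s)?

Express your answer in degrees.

Phase = -arctan(ωτ) = -arctan(0.112 × 15.716) = -60.4°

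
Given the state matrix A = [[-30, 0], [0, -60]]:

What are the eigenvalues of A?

For diagonal matrix, eigenvalues are diagonal entries: λ₁ = -30, λ₂ = -60.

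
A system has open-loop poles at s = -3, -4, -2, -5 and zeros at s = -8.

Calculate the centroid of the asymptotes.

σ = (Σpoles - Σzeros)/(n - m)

σ = (Σpoles - Σzeros)/(n - m) = (-14 - (-8))/(4 - 1) = -6/3 = -2.0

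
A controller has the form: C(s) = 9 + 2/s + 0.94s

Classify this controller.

This is a Proportional-Integral-Derivative (PID) controller.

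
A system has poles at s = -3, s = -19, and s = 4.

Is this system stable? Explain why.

Pole(s) at s = 4 are not in the left half-plane. System is unstable.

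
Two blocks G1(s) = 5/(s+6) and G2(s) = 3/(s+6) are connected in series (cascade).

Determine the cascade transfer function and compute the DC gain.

Series: multiply transfer functions. G_eq = 5/(s+6) × 3/(s+6) = 15/((s+6)(s+6)). DC gain = 15/(6×6) = 0.4167.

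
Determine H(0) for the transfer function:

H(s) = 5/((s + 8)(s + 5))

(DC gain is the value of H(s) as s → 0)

DC gain = H(0) = 5/(8 × 5) = 5/40 = 0.125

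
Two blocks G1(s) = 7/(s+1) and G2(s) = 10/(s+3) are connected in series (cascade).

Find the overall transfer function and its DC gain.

Series: multiply transfer functions. G_eq = 7/(s+1) × 10/(s+3) = 70/((s+1)(s+3)). DC gain = 70/(1×3) = 23.3333.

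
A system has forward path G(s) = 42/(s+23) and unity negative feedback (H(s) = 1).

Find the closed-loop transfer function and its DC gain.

T(s) = G/(1+GH) = [42/(s+23)] / [1 + 42/(s+23)] = 42/(s+23+42) = 42/(s+65). DC gain = 42/65 = 0.6462.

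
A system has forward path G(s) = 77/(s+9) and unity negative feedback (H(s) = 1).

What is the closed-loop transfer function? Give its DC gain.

T(s) = G/(1+GH) = [77/(s+9)] / [1 + 77/(s+9)] = 77/(s+9+77) = 77/(s+86). DC gain = 77/86 = 0.8953.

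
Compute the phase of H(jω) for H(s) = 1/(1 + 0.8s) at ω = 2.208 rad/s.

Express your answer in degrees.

Phase = -arctan(ωτ) = -arctan(2.208 × 0.8) = -60.5°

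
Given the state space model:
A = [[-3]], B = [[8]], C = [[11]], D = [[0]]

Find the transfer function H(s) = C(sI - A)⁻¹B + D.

(sI - A)⁻¹ = 1/(s + 3). H(s) = 11 × 8/(s + 3) + 0 = 88/(s + 3).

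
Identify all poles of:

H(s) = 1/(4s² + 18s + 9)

Discriminant = 18² - 4×4×9 = 324 - 144 = 180 > 0, so two distinct real poles. Using quadratic formula: s = (-18 ± √180)/(2×4) = (-18 ± √180)/8, with √180 ≈ 13.4164. s₁ ≈ -0.5729, s₂ ≈ -3.9271. Poles: s₁ = -0.5729, s₂ = -3.9271.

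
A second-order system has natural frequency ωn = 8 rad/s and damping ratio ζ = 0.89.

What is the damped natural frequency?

ωd = ωn√(1 - ζ²) = 8√(1 - 0.89²) = 3.65 rad/s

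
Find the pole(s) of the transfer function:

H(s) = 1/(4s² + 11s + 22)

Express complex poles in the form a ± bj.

Discriminant = 11² - 4×4×22 = 121 - 352 = -231 < 0, so the poles are a complex conjugate pair s = (-11 ± j√231)/(2×4). Real part = -11/(2×4) = -11/8 = -1.375; imaginary part = ±√231/(2×4) ≈ 1.8998. Poles: s = -1.375 ± 1.8998j.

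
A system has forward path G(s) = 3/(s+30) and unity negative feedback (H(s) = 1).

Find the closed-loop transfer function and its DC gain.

T(s) = G/(1+GH) = [3/(s+30)] / [1 + 3/(s+30)] = 3/(s+30+3) = 3/(s+33). DC gain = 3/33 = 0.0909.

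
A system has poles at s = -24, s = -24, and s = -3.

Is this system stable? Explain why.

All poles are in the left half-plane. System is stable.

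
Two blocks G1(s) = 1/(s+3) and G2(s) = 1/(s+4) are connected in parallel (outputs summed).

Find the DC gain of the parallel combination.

Parallel: G_eq = G1 + G2. DC gain = G1(0) + G2(0) = 1/3 + 1/4 = 0.3333 + 0.25 = 0.5833.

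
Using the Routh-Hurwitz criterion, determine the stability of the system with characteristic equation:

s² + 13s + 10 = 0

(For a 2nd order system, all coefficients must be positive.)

Coefficients: 1, 13, 10. All positive, so system is stable.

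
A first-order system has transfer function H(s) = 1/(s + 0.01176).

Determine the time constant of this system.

For H(s) = 1/(s + 1/τ), the pole is at -1/τ = -0.01176, so τ = 1/0.01176 = 85.03 s.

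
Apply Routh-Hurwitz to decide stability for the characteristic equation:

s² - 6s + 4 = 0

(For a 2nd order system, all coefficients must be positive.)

Coefficients: 1, -6, 4. b=-6 not positive, so system is unstable.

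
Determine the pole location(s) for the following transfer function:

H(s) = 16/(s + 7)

Pole is where denominator = 0: s + 7 = 0, so s = -7.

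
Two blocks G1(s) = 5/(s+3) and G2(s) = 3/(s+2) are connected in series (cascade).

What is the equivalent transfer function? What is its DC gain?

Series: multiply transfer functions. G_eq = 5/(s+3) × 3/(s+2) = 15/((s+3)(s+2)). DC gain = 15/(3×2) = 2.5.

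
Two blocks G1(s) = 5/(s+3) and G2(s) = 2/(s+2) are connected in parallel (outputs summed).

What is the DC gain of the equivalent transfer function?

Parallel: G_eq = G1 + G2. DC gain = G1(0) + G2(0) = 5/3 + 2/2 = 1.6667 + 1 = 2.6667.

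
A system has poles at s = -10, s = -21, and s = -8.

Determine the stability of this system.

All poles are in the left half-plane. System is stable.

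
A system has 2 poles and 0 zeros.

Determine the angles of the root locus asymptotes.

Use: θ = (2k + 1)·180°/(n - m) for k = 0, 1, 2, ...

n - m = 2 - 0 = 2. Angles: θk = (2k + 1)·180°/2 = 90°, 270°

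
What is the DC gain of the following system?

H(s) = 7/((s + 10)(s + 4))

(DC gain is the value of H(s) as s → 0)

DC gain = H(0) = 7/(10 × 4) = 7/40 = 0.175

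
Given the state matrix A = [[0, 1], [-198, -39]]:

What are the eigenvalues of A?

det(A - λI) = λ² - (-39)λ + 198 = (λ - (-33))(λ - (-6)). Eigenvalues: -33, -6.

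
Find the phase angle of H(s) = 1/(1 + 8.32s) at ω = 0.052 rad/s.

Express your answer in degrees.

Phase = -arctan(ωτ) = -arctan(0.052 × 8.32) = -23.4°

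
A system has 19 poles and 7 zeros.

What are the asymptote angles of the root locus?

n - m = 19 - 7 = 12. Angles: θk = (2k + 1)·180°/12 = 15°, 45°, 75°, 105°, 135°, 165°, 195°, 225°, 255°, 285°, 315°, 345°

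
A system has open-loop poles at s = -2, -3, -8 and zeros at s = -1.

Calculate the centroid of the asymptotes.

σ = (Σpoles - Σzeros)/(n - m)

σ = (Σpoles - Σzeros)/(n - m) = (-13 - (-1))/(3 - 1) = -12/2 = -6.0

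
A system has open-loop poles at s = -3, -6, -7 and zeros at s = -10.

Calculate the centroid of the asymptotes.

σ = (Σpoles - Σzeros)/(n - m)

σ = (Σpoles - Σzeros)/(n - m) = (-16 - (-10))/(3 - 1) = -6/2 = -3.0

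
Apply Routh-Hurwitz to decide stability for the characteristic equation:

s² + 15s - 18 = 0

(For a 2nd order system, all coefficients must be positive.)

Coefficients: 1, 15, -18. c=-18 not positive, so system is unstable.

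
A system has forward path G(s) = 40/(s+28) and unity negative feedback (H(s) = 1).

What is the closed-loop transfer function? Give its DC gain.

T(s) = G/(1+GH) = [40/(s+28)] / [1 + 40/(s+28)] = 40/(s+28+40) = 40/(s+68). DC gain = 40/68 = 0.5882.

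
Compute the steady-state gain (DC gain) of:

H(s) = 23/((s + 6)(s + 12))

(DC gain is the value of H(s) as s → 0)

DC gain = H(0) = 23/(6 × 12) = 23/72 = 0.3194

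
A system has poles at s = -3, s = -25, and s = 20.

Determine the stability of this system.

Pole(s) at s = 20 are not in the left half-plane. System is unstable.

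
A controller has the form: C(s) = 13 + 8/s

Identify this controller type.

This is a Proportional-Integral (PI) controller.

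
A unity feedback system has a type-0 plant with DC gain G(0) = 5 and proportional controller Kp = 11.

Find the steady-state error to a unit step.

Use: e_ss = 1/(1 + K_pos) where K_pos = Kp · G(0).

K_pos = Kp · G(0) = 11 × 5 = 55. e_ss = 1/(1 + 55) = 0.0179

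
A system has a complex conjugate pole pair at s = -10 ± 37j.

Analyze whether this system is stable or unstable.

Real part of poles is -10 (< 0, left half-plane). Stable.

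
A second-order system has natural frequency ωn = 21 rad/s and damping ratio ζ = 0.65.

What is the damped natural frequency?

ωd = ωn√(1 - ζ²) = 21√(1 - 0.65²) = 15.96 rad/s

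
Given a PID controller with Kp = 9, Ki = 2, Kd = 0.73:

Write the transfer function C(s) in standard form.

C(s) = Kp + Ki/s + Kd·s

Substituting values: C(s) = 9 + 2/s + 0.73s = (0.73s² + 9s + 2)/s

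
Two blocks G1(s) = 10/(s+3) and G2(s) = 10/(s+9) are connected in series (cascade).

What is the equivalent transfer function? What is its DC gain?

Series: multiply transfer functions. G_eq = 10/(s+3) × 10/(s+9) = 100/((s+3)(s+9)). DC gain = 100/(3×9) = 3.7037.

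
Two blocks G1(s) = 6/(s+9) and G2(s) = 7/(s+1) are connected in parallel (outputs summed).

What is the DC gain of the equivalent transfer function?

Parallel: G_eq = G1 + G2. DC gain = G1(0) + G2(0) = 6/9 + 7/1 = 0.6667 + 7 = 7.6667.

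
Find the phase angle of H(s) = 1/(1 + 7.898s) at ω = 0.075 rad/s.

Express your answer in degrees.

Phase = -arctan(ωτ) = -arctan(0.075 × 7.898) = -30.6°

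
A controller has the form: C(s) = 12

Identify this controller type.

This is a Proportional (P) controller.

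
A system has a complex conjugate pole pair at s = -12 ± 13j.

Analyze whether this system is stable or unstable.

Real part of poles is -12 (< 0, left half-plane). Stable.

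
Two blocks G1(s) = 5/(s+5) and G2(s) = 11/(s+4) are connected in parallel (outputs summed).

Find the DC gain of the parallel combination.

Parallel: G_eq = G1 + G2. DC gain = G1(0) + G2(0) = 5/5 + 11/4 = 1 + 2.75 = 3.75.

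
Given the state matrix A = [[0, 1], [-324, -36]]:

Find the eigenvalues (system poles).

det(A - λI) = λ² - (-36)λ + 324 = (λ - (-18))(λ - (-18)). Eigenvalues: -18, -18.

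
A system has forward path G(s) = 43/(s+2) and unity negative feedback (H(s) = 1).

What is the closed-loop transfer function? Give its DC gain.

T(s) = G/(1+GH) = [43/(s+2)] / [1 + 43/(s+2)] = 43/(s+2+43) = 43/(s+45). DC gain = 43/45 = 0.9556.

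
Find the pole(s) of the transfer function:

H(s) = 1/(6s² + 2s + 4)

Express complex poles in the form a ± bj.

Discriminant = 2² - 4×6×4 = 4 - 96 = -92 < 0, so the poles are a complex conjugate pair s = (-2 ± j√92)/(2×6). Real part = -2/(2×6) = -2/12 ≈ -0.1667; imaginary part = ±√92/(2×6) ≈ 0.7993. Poles: s = -0.1667 ± 0.7993j.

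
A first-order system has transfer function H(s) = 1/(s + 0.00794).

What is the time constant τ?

For H(s) = 1/(s + 1/τ), the pole is at -1/τ = -0.00794, so τ = 1/0.00794 = 125.9 s.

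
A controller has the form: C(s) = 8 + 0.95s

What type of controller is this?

This is a Proportional-Derivative (PD) controller.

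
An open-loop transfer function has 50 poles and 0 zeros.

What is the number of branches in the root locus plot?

Root locus has n branches where n = number of poles = 50.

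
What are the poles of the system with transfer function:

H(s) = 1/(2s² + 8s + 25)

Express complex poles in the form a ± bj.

Discriminant = 8² - 4×2×25 = 64 - 200 = -136 < 0, so the poles are a complex conjugate pair s = (-8 ± j√136)/(2×2). Real part = -8/(2×2) = -8/4 = -2; imaginary part = ±√136/(2×2) ≈ 2.9155. Poles: s = -2 ± 2.9155j.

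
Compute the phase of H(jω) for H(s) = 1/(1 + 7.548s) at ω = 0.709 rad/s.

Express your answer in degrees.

Phase = -arctan(ωτ) = -arctan(0.709 × 7.548) = -79.4°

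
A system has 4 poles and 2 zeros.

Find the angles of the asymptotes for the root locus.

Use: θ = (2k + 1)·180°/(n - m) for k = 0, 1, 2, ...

n - m = 4 - 2 = 2. Angles: θk = (2k + 1)·180°/2 = 90°, 270°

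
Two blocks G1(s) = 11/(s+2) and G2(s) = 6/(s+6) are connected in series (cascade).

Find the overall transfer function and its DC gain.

Series: multiply transfer functions. G_eq = 11/(s+2) × 6/(s+6) = 66/((s+2)(s+6)). DC gain = 66/(2×6) = 5.5.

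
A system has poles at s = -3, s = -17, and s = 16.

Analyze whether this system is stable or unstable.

Pole(s) at s = 16 are not in the left half-plane. System is unstable.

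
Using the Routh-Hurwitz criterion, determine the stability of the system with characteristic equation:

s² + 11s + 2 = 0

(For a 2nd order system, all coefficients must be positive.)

Coefficients: 1, 11, 2. All positive, so system is stable.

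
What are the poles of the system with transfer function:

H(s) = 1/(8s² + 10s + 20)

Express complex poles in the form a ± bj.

Discriminant = 10² - 4×8×20 = 100 - 640 = -540 < 0, so the poles are a complex conjugate pair s = (-10 ± j√540)/(2×8). Real part = -10/(2×8) = -10/16 = -0.625; imaginary part = ±√540/(2×8) ≈ 1.4524. Poles: s = -0.625 ± 1.4524j.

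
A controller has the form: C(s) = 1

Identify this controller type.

This is a Proportional (P) controller.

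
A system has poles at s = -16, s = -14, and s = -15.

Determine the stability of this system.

All poles are in the left half-plane. System is stable.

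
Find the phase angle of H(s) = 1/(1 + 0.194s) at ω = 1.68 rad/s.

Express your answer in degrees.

Phase = -arctan(ωτ) = -arctan(1.68 × 0.194) = -18.1°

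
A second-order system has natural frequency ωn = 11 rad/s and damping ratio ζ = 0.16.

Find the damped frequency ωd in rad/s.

ωd = ωn√(1 - ζ²) = 11√(1 - 0.16²) = 10.86 rad/s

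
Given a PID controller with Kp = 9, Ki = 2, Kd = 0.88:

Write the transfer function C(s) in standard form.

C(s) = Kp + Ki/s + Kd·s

Substituting values: C(s) = 9 + 2/s + 0.88s = (0.88s² + 9s + 2)/s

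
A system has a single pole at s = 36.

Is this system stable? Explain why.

Pole at s = 36 is in the right half-plane. Unstable.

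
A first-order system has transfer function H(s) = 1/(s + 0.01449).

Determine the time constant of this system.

For H(s) = 1/(s + 1/τ), the pole is at -1/τ = -0.01449, so τ = 1/0.01449 = 69.01 s.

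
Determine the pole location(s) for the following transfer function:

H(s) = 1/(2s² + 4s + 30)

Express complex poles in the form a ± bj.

Discriminant = 4² - 4×2×30 = 16 - 240 = -224 < 0, so the poles are a complex conjugate pair s = (-4 ± j√224)/(2×2). Real part = -4/(2×2) = -4/4 = -1; imaginary part = ±√224/(2×2) ≈ 3.7417. Poles: s = -1 ± 3.7417j.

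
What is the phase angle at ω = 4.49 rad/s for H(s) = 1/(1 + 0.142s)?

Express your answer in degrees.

Phase = -arctan(ωτ) = -arctan(4.49 × 0.142) = -32.5°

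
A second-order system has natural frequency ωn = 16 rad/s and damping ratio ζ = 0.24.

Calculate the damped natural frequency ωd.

ωd = ωn√(1 - ζ²) = 16√(1 - 0.24²) = 15.53 rad/s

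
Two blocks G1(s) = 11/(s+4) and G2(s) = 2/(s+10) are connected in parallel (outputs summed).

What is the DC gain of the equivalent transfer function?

Parallel: G_eq = G1 + G2. DC gain = G1(0) + G2(0) = 11/4 + 2/10 = 2.75 + 0.2 = 2.95.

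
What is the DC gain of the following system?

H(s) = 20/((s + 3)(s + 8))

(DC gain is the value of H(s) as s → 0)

DC gain = H(0) = 20/(3 × 8) = 20/24 = 0.8333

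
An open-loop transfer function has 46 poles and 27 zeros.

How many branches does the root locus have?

Root locus has n branches where n = number of poles = 46.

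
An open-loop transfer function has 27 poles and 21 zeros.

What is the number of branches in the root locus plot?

Root locus has n branches where n = number of poles = 27.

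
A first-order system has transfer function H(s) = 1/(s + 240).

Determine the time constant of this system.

For H(s) = 1/(s + 1/τ), the pole is at -1/τ = -240, so τ = 1/240 = 0.0042 s.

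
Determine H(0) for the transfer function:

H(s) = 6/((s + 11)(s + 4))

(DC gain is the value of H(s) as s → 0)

DC gain = H(0) = 6/(11 × 4) = 6/44 = 0.1364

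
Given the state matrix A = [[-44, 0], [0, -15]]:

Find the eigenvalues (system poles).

For diagonal matrix, eigenvalues are diagonal entries: λ₁ = -44, λ₂ = -15.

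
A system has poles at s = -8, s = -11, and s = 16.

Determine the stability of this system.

Pole(s) at s = 16 are not in the left half-plane. System is unstable.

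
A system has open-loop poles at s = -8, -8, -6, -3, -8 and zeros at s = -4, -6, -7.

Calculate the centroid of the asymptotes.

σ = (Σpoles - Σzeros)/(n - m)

σ = (Σpoles - Σzeros)/(n - m) = (-33 - (-17))/(5 - 3) = -16/2 = -8.0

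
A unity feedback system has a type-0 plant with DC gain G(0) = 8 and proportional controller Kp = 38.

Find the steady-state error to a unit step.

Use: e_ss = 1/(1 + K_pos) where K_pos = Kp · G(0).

K_pos = Kp · G(0) = 38 × 8 = 304. e_ss = 1/(1 + 304) = 0.0033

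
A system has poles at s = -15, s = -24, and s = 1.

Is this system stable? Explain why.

Pole(s) at s = 1 are not in the left half-plane. System is unstable.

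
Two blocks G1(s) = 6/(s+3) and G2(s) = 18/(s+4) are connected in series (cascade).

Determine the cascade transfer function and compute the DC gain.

Series: multiply transfer functions. G_eq = 6/(s+3) × 18/(s+4) = 108/((s+3)(s+4)). DC gain = 108/(3×4) = 9.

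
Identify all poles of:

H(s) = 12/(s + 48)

Pole is where denominator = 0: s + 48 = 0, so s = -48.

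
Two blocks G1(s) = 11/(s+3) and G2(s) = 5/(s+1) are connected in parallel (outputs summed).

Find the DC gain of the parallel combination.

Parallel: G_eq = G1 + G2. DC gain = G1(0) + G2(0) = 11/3 + 5/1 = 3.6667 + 5 = 8.6667.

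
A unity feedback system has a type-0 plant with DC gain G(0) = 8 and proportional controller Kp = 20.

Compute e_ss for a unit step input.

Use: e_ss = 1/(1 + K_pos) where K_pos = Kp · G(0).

K_pos = Kp · G(0) = 20 × 8 = 160. e_ss = 1/(1 + 160) = 0.0062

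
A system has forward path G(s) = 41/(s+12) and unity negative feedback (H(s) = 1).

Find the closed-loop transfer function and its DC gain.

T(s) = G/(1+GH) = [41/(s+12)] / [1 + 41/(s+12)] = 41/(s+12+41) = 41/(s+53). DC gain = 41/53 = 0.7736.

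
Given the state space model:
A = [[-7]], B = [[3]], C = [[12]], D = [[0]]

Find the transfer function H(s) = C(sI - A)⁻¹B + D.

(sI - A)⁻¹ = 1/(s + 7). H(s) = 12 × 3/(s + 7) + 0 = 36/(s + 7).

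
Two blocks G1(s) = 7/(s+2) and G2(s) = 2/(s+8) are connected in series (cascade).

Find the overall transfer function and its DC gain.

Series: multiply transfer functions. G_eq = 7/(s+2) × 2/(s+8) = 14/((s+2)(s+8)). DC gain = 14/(2×8) = 0.875.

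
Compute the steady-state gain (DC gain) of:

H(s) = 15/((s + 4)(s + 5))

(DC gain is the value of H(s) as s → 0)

DC gain = H(0) = 15/(4 × 5) = 15/20 = 0.75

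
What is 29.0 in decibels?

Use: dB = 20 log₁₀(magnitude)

dB = 20 log₁₀(29.0) = 29.2 dB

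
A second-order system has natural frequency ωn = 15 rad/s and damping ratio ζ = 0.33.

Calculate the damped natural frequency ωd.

ωd = ωn√(1 - ζ²) = 15√(1 - 0.33²) = 14.16 rad/s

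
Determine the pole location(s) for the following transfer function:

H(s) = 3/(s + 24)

Pole is where denominator = 0: s + 24 = 0, so s = -24.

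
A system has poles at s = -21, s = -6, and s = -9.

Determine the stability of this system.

All poles are in the left half-plane. System is stable.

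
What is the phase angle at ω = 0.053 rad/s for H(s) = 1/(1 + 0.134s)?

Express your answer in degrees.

Phase = -arctan(ωτ) = -arctan(0.053 × 0.134) = -0.4°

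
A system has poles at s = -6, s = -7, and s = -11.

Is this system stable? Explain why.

All poles are in the left half-plane. System is stable.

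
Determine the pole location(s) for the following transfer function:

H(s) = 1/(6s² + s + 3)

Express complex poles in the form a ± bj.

Discriminant = 1² - 4×6×3 = 1 - 72 = -71 < 0, so the poles are a complex conjugate pair s = (-1 ± j√71)/(2×6). Real part = -1/(2×6) = -1/12 ≈ -0.0833; imaginary part = ±√71/(2×6) ≈ 0.7022. Poles: s = -0.0833 ± 0.7022j.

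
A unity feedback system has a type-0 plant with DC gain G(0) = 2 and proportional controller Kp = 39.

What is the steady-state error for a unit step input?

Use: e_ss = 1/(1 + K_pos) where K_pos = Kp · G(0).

K_pos = Kp · G(0) = 39 × 2 = 78. e_ss = 1/(1 + 78) = 0.0127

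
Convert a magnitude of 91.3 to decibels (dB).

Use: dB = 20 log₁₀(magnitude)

dB = 20 log₁₀(91.3) = 39.2 dB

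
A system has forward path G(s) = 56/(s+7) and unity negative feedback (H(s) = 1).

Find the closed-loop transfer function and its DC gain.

T(s) = G/(1+GH) = [56/(s+7)] / [1 + 56/(s+7)] = 56/(s+7+56) = 56/(s+63). DC gain = 56/63 = 0.8889.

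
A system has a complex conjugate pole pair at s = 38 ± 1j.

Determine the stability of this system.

Real part of poles is 38 (> 0, right half-plane). Unstable.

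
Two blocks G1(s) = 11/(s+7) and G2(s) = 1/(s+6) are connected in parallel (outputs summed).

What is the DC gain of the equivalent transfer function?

Parallel: G_eq = G1 + G2. DC gain = G1(0) + G2(0) = 11/7 + 1/6 = 1.5714 + 0.1667 = 1.7381.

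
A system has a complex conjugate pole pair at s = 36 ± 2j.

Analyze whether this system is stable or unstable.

Real part of poles is 36 (> 0, right half-plane). Unstable.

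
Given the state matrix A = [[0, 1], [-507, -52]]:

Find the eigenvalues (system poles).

det(A - λI) = λ² - (-52)λ + 507 = (λ - (-39))(λ - (-13)). Eigenvalues: -39, -13.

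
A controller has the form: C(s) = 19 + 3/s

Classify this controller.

This is a Proportional-Integral (PI) controller.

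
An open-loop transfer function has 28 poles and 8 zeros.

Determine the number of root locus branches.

Root locus has n branches where n = number of poles = 28.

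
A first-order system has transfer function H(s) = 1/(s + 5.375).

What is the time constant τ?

For H(s) = 1/(s + 1/τ), the pole is at -1/τ = -5.375, so τ = 1/5.375 = 0.1860 s.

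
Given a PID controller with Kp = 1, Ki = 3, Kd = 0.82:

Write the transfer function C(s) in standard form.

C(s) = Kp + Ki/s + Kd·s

Substituting values: C(s) = 1 + 3/s + 0.82s = (0.82s² + s + 3)/s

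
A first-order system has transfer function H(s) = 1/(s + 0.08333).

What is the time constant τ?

For H(s) = 1/(s + 1/τ), the pole is at -1/τ = -0.08333, so τ = 1/0.08333 = 12 s.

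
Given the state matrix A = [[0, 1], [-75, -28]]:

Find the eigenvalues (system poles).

det(A - λI) = λ² - (-28)λ + 75 = (λ - (-3))(λ - (-25)). Eigenvalues: -3, -25.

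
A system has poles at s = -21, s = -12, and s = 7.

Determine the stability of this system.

Pole(s) at s = 7 are not in the left half-plane. System is unstable.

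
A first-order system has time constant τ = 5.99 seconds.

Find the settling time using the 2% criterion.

For first-order system, 2% settling time ≈ 4τ = 4 × 5.99 = 23.96 s.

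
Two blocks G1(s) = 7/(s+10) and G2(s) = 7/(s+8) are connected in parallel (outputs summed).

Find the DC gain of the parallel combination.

Parallel: G_eq = G1 + G2. DC gain = G1(0) + G2(0) = 7/10 + 7/8 = 0.7 + 0.875 = 1.575.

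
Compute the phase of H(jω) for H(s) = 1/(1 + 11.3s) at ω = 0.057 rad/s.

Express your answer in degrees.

Phase = -arctan(ωτ) = -arctan(0.057 × 11.3) = -32.8°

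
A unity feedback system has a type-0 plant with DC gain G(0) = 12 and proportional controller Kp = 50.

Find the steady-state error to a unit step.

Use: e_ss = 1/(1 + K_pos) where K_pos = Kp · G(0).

K_pos = Kp · G(0) = 50 × 12 = 600. e_ss = 1/(1 + 600) = 0.0017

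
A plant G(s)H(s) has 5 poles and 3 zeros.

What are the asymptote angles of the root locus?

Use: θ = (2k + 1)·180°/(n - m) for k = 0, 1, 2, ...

n - m = 5 - 3 = 2. Angles: θk = (2k + 1)·180°/2 = 90°, 270°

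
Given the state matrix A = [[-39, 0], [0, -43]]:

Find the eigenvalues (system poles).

For diagonal matrix, eigenvalues are diagonal entries: λ₁ = -39, λ₂ = -43.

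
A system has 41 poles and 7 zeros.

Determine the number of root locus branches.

Root locus has n branches where n = number of poles = 41.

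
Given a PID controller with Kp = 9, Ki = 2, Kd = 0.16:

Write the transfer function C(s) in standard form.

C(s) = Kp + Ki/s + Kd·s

Substituting values: C(s) = 9 + 2/s + 0.16s = (0.16s² + 9s + 2)/s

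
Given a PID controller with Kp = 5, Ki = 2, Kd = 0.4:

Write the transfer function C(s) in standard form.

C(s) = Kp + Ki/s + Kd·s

Substituting values: C(s) = 5 + 2/s + 0.4s = (0.4s² + 5s + 2)/s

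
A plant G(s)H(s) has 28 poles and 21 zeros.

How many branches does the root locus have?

Root locus has n branches where n = number of poles = 28.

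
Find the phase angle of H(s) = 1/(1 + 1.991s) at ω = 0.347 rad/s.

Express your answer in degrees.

Phase = -arctan(ωτ) = -arctan(0.347 × 1.991) = -34.6°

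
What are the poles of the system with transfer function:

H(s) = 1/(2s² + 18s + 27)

Discriminant = 18² - 4×2×27 = 324 - 216 = 108 > 0, so two distinct real poles. Using quadratic formula: s = (-18 ± √108)/(2×2) = (-18 ± √108)/4, with √108 ≈ 10.3923. s₁ ≈ -1.9019, s₂ ≈ -7.0981. Poles: s₁ = -1.9019, s₂ = -7.0981.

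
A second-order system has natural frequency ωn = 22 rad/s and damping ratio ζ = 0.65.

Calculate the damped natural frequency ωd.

ωd = ωn√(1 - ζ²) = 22√(1 - 0.65²) = 16.72 rad/s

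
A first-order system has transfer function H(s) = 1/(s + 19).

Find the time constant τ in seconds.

For H(s) = 1/(s + 1/τ), the pole is at -1/τ = -19, so τ = 1/19 = 0.0526 s.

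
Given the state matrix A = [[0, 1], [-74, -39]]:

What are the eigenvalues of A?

det(A - λI) = λ² - (-39)λ + 74 = (λ - (-37))(λ - (-2)). Eigenvalues: -37, -2.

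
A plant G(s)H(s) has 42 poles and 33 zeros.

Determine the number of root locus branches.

Root locus has n branches where n = number of poles = 42.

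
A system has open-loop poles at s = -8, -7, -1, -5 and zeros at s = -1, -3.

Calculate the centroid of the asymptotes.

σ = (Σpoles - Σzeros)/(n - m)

σ = (Σpoles - Σzeros)/(n - m) = (-21 - (-4))/(4 - 2) = -17/2 = -8.5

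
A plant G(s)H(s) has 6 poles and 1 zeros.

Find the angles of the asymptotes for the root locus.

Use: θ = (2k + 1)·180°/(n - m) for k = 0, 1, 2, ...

n - m = 6 - 1 = 5. Angles: θk = (2k + 1)·180°/5 = 36°, 108°, 180°, 252°, 324°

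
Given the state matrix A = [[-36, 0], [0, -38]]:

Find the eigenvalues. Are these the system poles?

For diagonal matrix, eigenvalues are diagonal entries: λ₁ = -36, λ₂ = -38. Eigenvalues of A = system poles.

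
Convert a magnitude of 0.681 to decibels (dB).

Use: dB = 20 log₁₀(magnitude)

dB = 20 log₁₀(0.681) = -3.3 dB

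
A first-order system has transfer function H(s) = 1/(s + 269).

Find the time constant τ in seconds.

For H(s) = 1/(s + 1/τ), the pole is at -1/τ = -269, so τ = 1/269 = 0.0037 s.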